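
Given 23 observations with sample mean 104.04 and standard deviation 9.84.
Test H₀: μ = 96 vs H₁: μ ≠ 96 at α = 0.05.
One-sample t-test:
H₀: μ = 96
H₁: μ ≠ 96
df = n - 1 = 22
t = (x̄ - μ₀) / (s/√n) = (104.04 - 96) / (9.84/√23) = 3.919
p-value = 0.0007

Since p-value < α = 0.05, we reject H₀.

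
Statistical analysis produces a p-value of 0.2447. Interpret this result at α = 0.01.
Since p = 0.2447 > α = 0.01, fail to reject H₀.
There is insufficient evidence to reject the null hypothesis; the result is not statistically significant at the 0.01 level.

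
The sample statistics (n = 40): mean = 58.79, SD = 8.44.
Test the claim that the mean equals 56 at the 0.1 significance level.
One-sample t-test:
H₀: μ = 56
H₁: μ ≠ 56
df = n - 1 = 39
t = (x̄ - μ₀) / (s/√n) = (58.79 - 56) / (8.44/√40) = 2.091
p-value = 0.0431

Since p-value < α = 0.1, we reject H₀.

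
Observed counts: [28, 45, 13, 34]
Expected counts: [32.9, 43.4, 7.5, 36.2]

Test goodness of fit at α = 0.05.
Chi-square goodness of fit test:
H₀: observed counts match expected distribution
H₁: observed counts differ from expected distribution
df = k - 1 = 3
χ² = Σ(O - E)²/E
   = (28 - 32.9)²/32.9 + (45 - 43.4)²/43.4 + (13 - 7.5)²/7.5 + (34 - 36.2)²/36.2
   = 0.730 + 0.059 + 4.033 + 0.134
   = 4.96
p-value = 0.1751

Since p-value > α = 0.05, we fail to reject H₀.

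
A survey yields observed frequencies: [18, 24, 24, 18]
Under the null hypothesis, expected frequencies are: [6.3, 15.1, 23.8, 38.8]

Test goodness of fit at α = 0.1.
Chi-square goodness of fit test:
H₀: observed counts match expected distribution
H₁: observed counts differ from expected distribution
df = k - 1 = 3
χ² = Σ(O - E)²/E
   = (18 - 6.3)²/6.3 + (24 - 15.1)²/15.1 + (24 - 23.8)²/23.8 + (18 - 38.8)²/38.8
   = 21.729 + 5.246 + 0.002 + 11.151
   = 38.13
p-value < 0.0001

Since p-value < α = 0.1, we reject H₀.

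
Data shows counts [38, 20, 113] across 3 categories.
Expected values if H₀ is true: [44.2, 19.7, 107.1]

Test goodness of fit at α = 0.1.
Chi-square goodness of fit test:
H₀: observed counts match expected distribution
H₁: observed counts differ from expected distribution
df = k - 1 = 2
χ² = Σ(O - E)²/E
   = (38 - 44.2)²/44.2 + (20 - 19.7)²/19.7 + (113 - 107.1)²/107.1
   = 0.870 + 0.005 + 0.325
   = 1.20
p-value = 0.5490

Since p-value > α = 0.1, we fail to reject H₀.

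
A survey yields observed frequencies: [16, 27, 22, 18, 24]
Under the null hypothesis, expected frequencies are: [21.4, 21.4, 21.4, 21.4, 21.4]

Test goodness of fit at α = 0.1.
Chi-square goodness of fit test:
H₀: observed counts match expected distribution
H₁: observed counts differ from expected distribution
df = k - 1 = 4
χ² = Σ(O - E)²/E
   = (16 - 21.4)²/21.4 + (27 - 21.4)²/21.4 + (22 - 21.4)²/21.4 + (18 - 21.4)²/21.4 + (24 - 21.4)²/21.4
   = 1.363 + 1.465 + 0.017 + 0.540 + 0.316
   = 3.70
p-value = 0.4480

Since p-value > α = 0.1, we fail to reject H₀.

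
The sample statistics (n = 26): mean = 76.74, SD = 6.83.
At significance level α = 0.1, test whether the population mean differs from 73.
One-sample t-test:
H₀: μ = 73
H₁: μ ≠ 73
df = n - 1 = 25
t = (x̄ - μ₀) / (s/√n) = (76.74 - 73) / (6.83/√26) = 2.792
p-value = 0.0099

Since p-value < α = 0.1, we reject H₀.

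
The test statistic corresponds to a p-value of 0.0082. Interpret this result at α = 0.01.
Since p = 0.0082 < α = 0.01, reject H₀.
There is sufficient evidence to reject the null hypothesis; the result is statistically significant at the 0.01 level.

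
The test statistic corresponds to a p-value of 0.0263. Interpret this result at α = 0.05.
Since p = 0.0263 < α = 0.05, reject H₀.
There is sufficient evidence to reject the null hypothesis; the result is statistically significant at the 0.05 level.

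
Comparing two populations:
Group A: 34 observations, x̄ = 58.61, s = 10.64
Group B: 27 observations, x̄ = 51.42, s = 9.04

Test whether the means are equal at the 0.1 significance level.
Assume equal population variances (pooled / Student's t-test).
Student's two-sample t-test (equal variances):
H₀: μ₁ = μ₂
H₁: μ₁ ≠ μ₂
df = n₁ + n₂ - 2 = 59
Pooled variance s_p² = [(n₁-1)s₁² + (n₂-1)s₂²] / (n₁ + n₂ - 2) = [(33)(10.64²) + (26)(9.04²)] / 59 = 99.3335
SE = √(s_p²(1/n₁ + 1/n₂)) = √(99.3335 × (1/34 + 1/27)) = 2.5692
t = (x̄₁ - x̄₂) / SE = (58.61 - 51.42) / 2.5692 = 7.19 / 2.5692 = 2.799
p-value = 0.0069

Since p-value < α = 0.1, we reject H₀.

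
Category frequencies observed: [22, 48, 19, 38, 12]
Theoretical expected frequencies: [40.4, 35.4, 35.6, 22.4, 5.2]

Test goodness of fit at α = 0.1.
Chi-square goodness of fit test:
H₀: observed counts match expected distribution
H₁: observed counts differ from expected distribution
df = k - 1 = 4
χ² = Σ(O - E)²/E
   = (22 - 40.4)²/40.4 + (48 - 35.4)²/35.4 + (19 - 35.6)²/35.6 + (38 - 22.4)²/22.4 + (12 - 5.2)²/5.2
   = 8.380 + 4.485 + 7.740 + 10.864 + 8.892
   = 40.36
p-value < 0.0001

Since p-value < α = 0.1, we reject H₀.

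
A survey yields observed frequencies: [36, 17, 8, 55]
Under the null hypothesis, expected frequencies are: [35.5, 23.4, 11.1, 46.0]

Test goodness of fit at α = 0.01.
Chi-square goodness of fit test:
H₀: observed counts match expected distribution
H₁: observed counts differ from expected distribution
df = k - 1 = 3
χ² = Σ(O - E)²/E
   = (36 - 35.5)²/35.5 + (17 - 23.4)²/23.4 + (8 - 11.1)²/11.1 + (55 - 46.0)²/46.0
   = 0.007 + 1.750 + 0.866 + 1.761
   = 4.38
p-value = 0.2229

Since p-value > α = 0.01, we fail to reject H₀.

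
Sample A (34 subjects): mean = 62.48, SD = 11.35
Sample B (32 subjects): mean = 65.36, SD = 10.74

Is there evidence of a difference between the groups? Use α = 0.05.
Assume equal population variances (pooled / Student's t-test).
Student's two-sample t-test (equal variances):
H₀: μ₁ = μ₂
H₁: μ₁ ≠ μ₂
df = n₁ + n₂ - 2 = 64
Pooled variance s_p² = [(n₁-1)s₁² + (n₂-1)s₂²] / (n₁ + n₂ - 2) = [(33)(11.35²) + (31)(10.74²)] / 64 = 122.2956
SE = √(s_p²(1/n₁ + 1/n₂)) = √(122.2956 × (1/34 + 1/32)) = 2.7237
t = (x̄₁ - x̄₂) / SE = (62.48 - 65.36) / 2.7237 = -2.88 / 2.7237 = -1.057
p-value = 0.2943

Since p-value > α = 0.05, we fail to reject H₀.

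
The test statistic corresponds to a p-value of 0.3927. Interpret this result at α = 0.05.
Since p = 0.3927 > α = 0.05, fail to reject H₀.
There is insufficient evidence to reject the null hypothesis; the result is not statistically significant at the 0.05 level.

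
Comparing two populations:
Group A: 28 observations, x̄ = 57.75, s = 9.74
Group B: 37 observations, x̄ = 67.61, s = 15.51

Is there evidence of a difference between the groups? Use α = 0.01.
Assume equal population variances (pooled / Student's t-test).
Student's two-sample t-test (equal variances):
H₀: μ₁ = μ₂
H₁: μ₁ ≠ μ₂
df = n₁ + n₂ - 2 = 63
Pooled variance s_p² = [(n₁-1)s₁² + (n₂-1)s₂²] / (n₁ + n₂ - 2) = [(27)(9.74²) + (36)(15.51²)] / 63 = 178.1205
SE = √(s_p²(1/n₁ + 1/n₂)) = √(178.1205 × (1/28 + 1/37)) = 3.3430
t = (x̄₁ - x̄₂) / SE = (57.75 - 67.61) / 3.3430 = -9.86 / 3.3430 = -2.949
p-value = 0.0045

Since p-value < α = 0.01, we reject H₀.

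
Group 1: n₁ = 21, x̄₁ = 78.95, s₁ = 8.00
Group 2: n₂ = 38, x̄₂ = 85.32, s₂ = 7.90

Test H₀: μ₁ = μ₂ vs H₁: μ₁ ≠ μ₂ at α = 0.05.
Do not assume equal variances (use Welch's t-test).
Welch's two-sample t-test:
H₀: μ₁ = μ₂
H₁: μ₁ ≠ μ₂
s₁²/n₁ = 8.00²/21 = 3.0476,  s₂²/n₂ = 7.90²/38 = 1.6424
SE = √(s₁²/n₁ + s₂²/n₂) = √(3.0476 + 1.6424) = 2.1656
df (Welch-Satterthwaite) = (s₁²/n₁ + s₂²/n₂)² / [(s₁²/n₁)²/(n₁-1) + (s₂²/n₂)²/(n₂-1)] ≈ 40.94
t = (x̄₁ - x̄₂) / SE = (78.95 - 85.32) / 2.1656 = -6.37 / 2.1656 = -2.941
p-value = 0.0054

Since p-value < α = 0.05, we reject H₀.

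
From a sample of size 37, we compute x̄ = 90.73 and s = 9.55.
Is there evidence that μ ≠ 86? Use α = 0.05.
One-sample t-test:
H₀: μ = 86
H₁: μ ≠ 86
df = n - 1 = 36
t = (x̄ - μ₀) / (s/√n) = (90.73 - 86) / (9.55/√37) = 3.013
p-value = 0.0047

Since p-value < α = 0.05, we reject H₀.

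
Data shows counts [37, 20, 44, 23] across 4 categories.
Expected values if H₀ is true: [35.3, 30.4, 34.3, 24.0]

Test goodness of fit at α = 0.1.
Chi-square goodness of fit test:
H₀: observed counts match expected distribution
H₁: observed counts differ from expected distribution
df = k - 1 = 3
χ² = Σ(O - E)²/E
   = (37 - 35.3)²/35.3 + (20 - 30.4)²/30.4 + (44 - 34.3)²/34.3 + (23 - 24.0)²/24.0
   = 0.082 + 3.558 + 2.743 + 0.042
   = 6.42
p-value = 0.0927

Since p-value < α = 0.1, we reject H₀.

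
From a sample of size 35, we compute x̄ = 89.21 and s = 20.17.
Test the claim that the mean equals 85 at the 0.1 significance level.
One-sample t-test:
H₀: μ = 85
H₁: μ ≠ 85
df = n - 1 = 34
t = (x̄ - μ₀) / (s/√n) = (89.21 - 85) / (20.17/√35) = 1.235
p-value = 0.2254

Since p-value > α = 0.1, we fail to reject H₀.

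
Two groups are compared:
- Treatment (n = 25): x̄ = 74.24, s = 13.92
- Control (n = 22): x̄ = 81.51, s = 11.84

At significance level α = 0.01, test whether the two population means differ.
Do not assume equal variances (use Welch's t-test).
Welch's two-sample t-test:
H₀: μ₁ = μ₂
H₁: μ₁ ≠ μ₂
s₁²/n₁ = 13.92²/25 = 7.7507,  s₂²/n₂ = 11.84²/22 = 6.3721
SE = √(s₁²/n₁ + s₂²/n₂) = √(7.7507 + 6.3721) = 3.7580
df (Welch-Satterthwaite) = (s₁²/n₁ + s₂²/n₂)² / [(s₁²/n₁)²/(n₁-1) + (s₂²/n₂)²/(n₂-1)] ≈ 44.96
t = (x̄₁ - x̄₂) / SE = (74.24 - 81.51) / 3.7580 = -7.27 / 3.7580 = -1.935
p-value = 0.0594

Since p-value > α = 0.01, we fail to reject H₀.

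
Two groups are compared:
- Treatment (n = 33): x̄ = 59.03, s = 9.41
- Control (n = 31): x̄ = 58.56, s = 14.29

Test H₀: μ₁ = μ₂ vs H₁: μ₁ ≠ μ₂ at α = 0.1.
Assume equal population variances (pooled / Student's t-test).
Student's two-sample t-test (equal variances):
H₀: μ₁ = μ₂
H₁: μ₁ ≠ μ₂
df = n₁ + n₂ - 2 = 62
Pooled variance s_p² = [(n₁-1)s₁² + (n₂-1)s₂²] / (n₁ + n₂ - 2) = [(32)(9.41²) + (30)(14.29²)] / 62 = 144.5107
SE = √(s_p²(1/n₁ + 1/n₂)) = √(144.5107 × (1/33 + 1/31)) = 3.0068
t = (x̄₁ - x̄₂) / SE = (59.03 - 58.56) / 3.0068 = 0.47 / 3.0068 = 0.156
p-value = 0.8763

Since p-value > α = 0.1, we fail to reject H₀.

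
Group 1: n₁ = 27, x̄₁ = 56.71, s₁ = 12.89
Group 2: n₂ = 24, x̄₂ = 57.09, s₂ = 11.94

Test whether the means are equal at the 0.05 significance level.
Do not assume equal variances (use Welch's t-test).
Welch's two-sample t-test:
H₀: μ₁ = μ₂
H₁: μ₁ ≠ μ₂
s₁²/n₁ = 12.89²/27 = 6.1538,  s₂²/n₂ = 11.94²/24 = 5.9401
SE = √(s₁²/n₁ + s₂²/n₂) = √(6.1538 + 5.9401) = 3.4776
df (Welch-Satterthwaite) = (s₁²/n₁ + s₂²/n₂)² / [(s₁²/n₁)²/(n₁-1) + (s₂²/n₂)²/(n₂-1)] ≈ 48.91
t = (x̄₁ - x̄₂) / SE = (56.71 - 57.09) / 3.4776 = -0.38 / 3.4776 = -0.109
p-value = 0.9134

Since p-value > α = 0.05, we fail to reject H₀.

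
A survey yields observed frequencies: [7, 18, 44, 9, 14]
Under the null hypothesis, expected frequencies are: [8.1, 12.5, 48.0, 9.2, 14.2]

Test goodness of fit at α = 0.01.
Chi-square goodness of fit test:
H₀: observed counts match expected distribution
H₁: observed counts differ from expected distribution
df = k - 1 = 4
χ² = Σ(O - E)²/E
   = (7 - 8.1)²/8.1 + (18 - 12.5)²/12.5 + (44 - 48.0)²/48.0 + (9 - 9.2)²/9.2 + (14 - 14.2)²/14.2
   = 0.149 + 2.420 + 0.333 + 0.004 + 0.003
   = 2.91
p-value = 0.5730

Since p-value > α = 0.01, we fail to reject H₀.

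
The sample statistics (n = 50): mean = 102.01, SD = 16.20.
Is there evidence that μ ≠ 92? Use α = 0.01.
One-sample t-test:
H₀: μ = 92
H₁: μ ≠ 92
df = n - 1 = 49
t = (x̄ - μ₀) / (s/√n) = (102.01 - 92) / (16.20/√50) = 4.369
p-value = 0.0001

Since p-value < α = 0.01, we reject H₀.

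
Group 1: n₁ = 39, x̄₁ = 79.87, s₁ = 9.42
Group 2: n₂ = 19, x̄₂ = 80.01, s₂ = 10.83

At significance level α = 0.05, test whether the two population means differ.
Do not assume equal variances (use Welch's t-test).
Welch's two-sample t-test:
H₀: μ₁ = μ₂
H₁: μ₁ ≠ μ₂
s₁²/n₁ = 9.42²/39 = 2.2753,  s₂²/n₂ = 10.83²/19 = 6.1731
SE = √(s₁²/n₁ + s₂²/n₂) = √(2.2753 + 6.1731) = 2.9066
df (Welch-Satterthwaite) = (s₁²/n₁ + s₂²/n₂)² / [(s₁²/n₁)²/(n₁-1) + (s₂²/n₂)²/(n₂-1)] ≈ 31.68
t = (x̄₁ - x̄₂) / SE = (79.87 - 80.01) / 2.9066 = -0.14 / 2.9066 = -0.048
p-value = 0.9619

Since p-value > α = 0.05, we fail to reject H₀.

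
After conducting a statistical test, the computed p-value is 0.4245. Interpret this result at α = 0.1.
Since p = 0.4245 > α = 0.1, fail to reject H₀.
There is insufficient evidence to reject the null hypothesis; the result is not statistically significant at the 0.1 level.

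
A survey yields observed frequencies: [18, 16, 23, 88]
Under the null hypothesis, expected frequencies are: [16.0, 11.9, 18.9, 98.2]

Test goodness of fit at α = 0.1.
Chi-square goodness of fit test:
H₀: observed counts match expected distribution
H₁: observed counts differ from expected distribution
df = k - 1 = 3
χ² = Σ(O - E)²/E
   = (18 - 16.0)²/16.0 + (16 - 11.9)²/11.9 + (23 - 18.9)²/18.9 + (88 - 98.2)²/98.2
   = 0.250 + 1.413 + 0.889 + 1.059
   = 3.61
p-value = 0.3066

Since p-value > α = 0.1, we fail to reject H₀.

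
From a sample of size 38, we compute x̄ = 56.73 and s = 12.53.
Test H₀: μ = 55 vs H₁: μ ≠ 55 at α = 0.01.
One-sample t-test:
H₀: μ = 55
H₁: μ ≠ 55
df = n - 1 = 37
t = (x̄ - μ₀) / (s/√n) = (56.73 - 55) / (12.53/√38) = 0.851
p-value = 0.4002

Since p-value > α = 0.01, we fail to reject H₀.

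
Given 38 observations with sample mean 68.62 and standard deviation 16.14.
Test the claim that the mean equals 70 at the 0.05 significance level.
One-sample t-test:
H₀: μ = 70
H₁: μ ≠ 70
df = n - 1 = 37
t = (x̄ - μ₀) / (s/√n) = (68.62 - 70) / (16.14/√38) = -0.527
p-value = 0.6013

Since p-value > α = 0.05, we fail to reject H₀.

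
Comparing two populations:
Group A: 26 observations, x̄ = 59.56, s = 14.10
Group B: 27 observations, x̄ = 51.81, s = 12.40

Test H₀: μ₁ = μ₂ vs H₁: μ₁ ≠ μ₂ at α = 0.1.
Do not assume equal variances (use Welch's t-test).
Welch's two-sample t-test:
H₀: μ₁ = μ₂
H₁: μ₁ ≠ μ₂
s₁²/n₁ = 14.10²/26 = 7.6465,  s₂²/n₂ = 12.40²/27 = 5.6948
SE = √(s₁²/n₁ + s₂²/n₂) = √(7.6465 + 5.6948) = 3.6526
df (Welch-Satterthwaite) = (s₁²/n₁ + s₂²/n₂)² / [(s₁²/n₁)²/(n₁-1) + (s₂²/n₂)²/(n₂-1)] ≈ 49.63
t = (x̄₁ - x̄₂) / SE = (59.56 - 51.81) / 3.6526 = 7.75 / 3.6526 = 2.122
p-value = 0.0389

Since p-value < α = 0.1, we reject H₀.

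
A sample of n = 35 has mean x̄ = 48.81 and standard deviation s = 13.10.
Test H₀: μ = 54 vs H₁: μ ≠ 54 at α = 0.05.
One-sample t-test:
H₀: μ = 54
H₁: μ ≠ 54
df = n - 1 = 34
t = (x̄ - μ₀) / (s/√n) = (48.81 - 54) / (13.10/√35) = -2.344
p-value = 0.0251

Since p-value < α = 0.05, we reject H₀.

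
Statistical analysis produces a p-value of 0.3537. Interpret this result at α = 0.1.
Since p = 0.3537 > α = 0.1, fail to reject H₀.
There is insufficient evidence to reject the null hypothesis; the result is not statistically significant at the 0.1 level.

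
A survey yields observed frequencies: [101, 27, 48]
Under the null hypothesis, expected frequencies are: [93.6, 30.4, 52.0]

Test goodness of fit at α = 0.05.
Chi-square goodness of fit test:
H₀: observed counts match expected distribution
H₁: observed counts differ from expected distribution
df = k - 1 = 2
χ² = Σ(O - E)²/E
   = (101 - 93.6)²/93.6 + (27 - 30.4)²/30.4 + (48 - 52.0)²/52.0
   = 0.585 + 0.380 + 0.308
   = 1.27
p-value = 0.5291

Since p-value > α = 0.05, we fail to reject H₀.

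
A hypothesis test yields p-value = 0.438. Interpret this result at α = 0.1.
Since p = 0.438 > α = 0.1, fail to reject H₀.
There is insufficient evidence to reject the null hypothesis; the result is not statistically significant at the 0.1 level.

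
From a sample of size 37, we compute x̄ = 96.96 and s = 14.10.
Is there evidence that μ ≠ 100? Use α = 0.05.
One-sample t-test:
H₀: μ = 100
H₁: μ ≠ 100
df = n - 1 = 36
t = (x̄ - μ₀) / (s/√n) = (96.96 - 100) / (14.10/√37) = -1.311
p-value = 0.1980

Since p-value > α = 0.05, we fail to reject H₀.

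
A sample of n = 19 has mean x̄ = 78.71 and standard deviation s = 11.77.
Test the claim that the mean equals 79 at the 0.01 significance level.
One-sample t-test:
H₀: μ = 79
H₁: μ ≠ 79
df = n - 1 = 18
t = (x̄ - μ₀) / (s/√n) = (78.71 - 79) / (11.77/√19) = -0.107
p-value = 0.9157

Since p-value > α = 0.01, we fail to reject H₀.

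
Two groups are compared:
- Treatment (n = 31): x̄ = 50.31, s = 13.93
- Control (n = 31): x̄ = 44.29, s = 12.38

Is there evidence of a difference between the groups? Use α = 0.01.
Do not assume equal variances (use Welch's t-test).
Welch's two-sample t-test:
H₀: μ₁ = μ₂
H₁: μ₁ ≠ μ₂
s₁²/n₁ = 13.93²/31 = 6.2595,  s₂²/n₂ = 12.38²/31 = 4.9440
SE = √(s₁²/n₁ + s₂²/n₂) = √(6.2595 + 4.9440) = 3.3472
df (Welch-Satterthwaite) = (s₁²/n₁ + s₂²/n₂)² / [(s₁²/n₁)²/(n₁-1) + (s₂²/n₂)²/(n₂-1)] ≈ 59.18
t = (x̄₁ - x̄₂) / SE = (50.31 - 44.29) / 3.3472 = 6.02 / 3.3472 = 1.799
p-value = 0.0772

Since p-value > α = 0.01, we fail to reject H₀.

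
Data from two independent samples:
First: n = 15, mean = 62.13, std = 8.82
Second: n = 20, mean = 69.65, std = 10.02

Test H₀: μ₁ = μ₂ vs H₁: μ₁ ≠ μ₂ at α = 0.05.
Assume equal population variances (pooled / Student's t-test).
Student's two-sample t-test (equal variances):
H₀: μ₁ = μ₂
H₁: μ₁ ≠ μ₂
df = n₁ + n₂ - 2 = 33
Pooled variance s_p² = [(n₁-1)s₁² + (n₂-1)s₂²] / (n₁ + n₂ - 2) = [(14)(8.82²) + (19)(10.02²)] / 33 = 90.8091
SE = √(s_p²(1/n₁ + 1/n₂)) = √(90.8091 × (1/15 + 1/20)) = 3.2549
t = (x̄₁ - x̄₂) / SE = (62.13 - 69.65) / 3.2549 = -7.52 / 3.2549 = -2.310
p-value = 0.0273

Since p-value < α = 0.05, we reject H₀.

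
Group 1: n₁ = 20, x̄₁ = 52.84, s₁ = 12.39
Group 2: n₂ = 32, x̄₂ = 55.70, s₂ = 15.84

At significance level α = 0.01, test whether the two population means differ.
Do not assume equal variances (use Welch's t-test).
Welch's two-sample t-test:
H₀: μ₁ = μ₂
H₁: μ₁ ≠ μ₂
s₁²/n₁ = 12.39²/20 = 7.6756,  s₂²/n₂ = 15.84²/32 = 7.8408
SE = √(s₁²/n₁ + s₂²/n₂) = √(7.6756 + 7.8408) = 3.9391
df (Welch-Satterthwaite) = (s₁²/n₁ + s₂²/n₂)² / [(s₁²/n₁)²/(n₁-1) + (s₂²/n₂)²/(n₂-1)] ≈ 47.36
t = (x̄₁ - x̄₂) / SE = (52.84 - 55.70) / 3.9391 = -2.86 / 3.9391 = -0.726
p-value = 0.4714

Since p-value > α = 0.01, we fail to reject H₀.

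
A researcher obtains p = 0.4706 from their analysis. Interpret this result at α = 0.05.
Since p = 0.4706 > α = 0.05, fail to reject H₀.
There is insufficient evidence to reject the null hypothesis; the result is not statistically significant at the 0.05 level.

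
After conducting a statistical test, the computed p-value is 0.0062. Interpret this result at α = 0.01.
Since p = 0.0062 < α = 0.01, reject H₀.
There is sufficient evidence to reject the null hypothesis; the result is statistically significant at the 0.01 level.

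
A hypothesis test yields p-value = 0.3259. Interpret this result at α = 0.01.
Since p = 0.3259 > α = 0.01, fail to reject H₀.
There is insufficient evidence to reject the null hypothesis; the result is not statistically significant at the 0.01 level.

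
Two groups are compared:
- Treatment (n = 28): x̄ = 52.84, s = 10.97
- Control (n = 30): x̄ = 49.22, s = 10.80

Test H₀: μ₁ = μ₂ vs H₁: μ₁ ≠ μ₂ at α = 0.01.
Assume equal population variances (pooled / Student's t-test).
Student's two-sample t-test (equal variances):
H₀: μ₁ = μ₂
H₁: μ₁ ≠ μ₂
df = n₁ + n₂ - 2 = 56
Pooled variance s_p² = [(n₁-1)s₁² + (n₂-1)s₂²] / (n₁ + n₂ - 2) = [(27)(10.97²) + (29)(10.80²)] / 56 = 118.4244
SE = √(s_p²(1/n₁ + 1/n₂)) = √(118.4244 × (1/28 + 1/30)) = 2.8595
t = (x̄₁ - x̄₂) / SE = (52.84 - 49.22) / 2.8595 = 3.62 / 2.8595 = 1.266
p-value = 0.2108

Since p-value > α = 0.01, we fail to reject H₀.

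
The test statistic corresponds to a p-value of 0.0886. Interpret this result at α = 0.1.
Since p = 0.0886 < α = 0.1, reject H₀.
There is sufficient evidence to reject the null hypothesis; the result is statistically significant at the 0.1 level.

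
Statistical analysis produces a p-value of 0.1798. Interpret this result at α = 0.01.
Since p = 0.1798 > α = 0.01, fail to reject H₀.
There is insufficient evidence to reject the null hypothesis; the result is not statistically significant at the 0.01 level.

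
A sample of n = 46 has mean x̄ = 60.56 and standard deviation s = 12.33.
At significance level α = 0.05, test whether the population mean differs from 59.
One-sample t-test:
H₀: μ = 59
H₁: μ ≠ 59
df = n - 1 = 45
t = (x̄ - μ₀) / (s/√n) = (60.56 - 59) / (12.33/√46) = 0.858
p-value = 0.3954

Since p-value > α = 0.05, we fail to reject H₀.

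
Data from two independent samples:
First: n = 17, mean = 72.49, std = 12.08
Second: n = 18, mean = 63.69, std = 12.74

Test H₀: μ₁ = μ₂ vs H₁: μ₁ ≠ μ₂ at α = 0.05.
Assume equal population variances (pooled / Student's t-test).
Student's two-sample t-test (equal variances):
H₀: μ₁ = μ₂
H₁: μ₁ ≠ μ₂
df = n₁ + n₂ - 2 = 33
Pooled variance s_p² = [(n₁-1)s₁² + (n₂-1)s₂²] / (n₁ + n₂ - 2) = [(16)(12.08²) + (17)(12.74²)] / 33 = 154.3652
SE = √(s_p²(1/n₁ + 1/n₂)) = √(154.3652 × (1/17 + 1/18)) = 4.2019
t = (x̄₁ - x̄₂) / SE = (72.49 - 63.69) / 4.2019 = 8.80 / 4.2019 = 2.094
p-value = 0.0440

Since p-value < α = 0.05, we reject H₀.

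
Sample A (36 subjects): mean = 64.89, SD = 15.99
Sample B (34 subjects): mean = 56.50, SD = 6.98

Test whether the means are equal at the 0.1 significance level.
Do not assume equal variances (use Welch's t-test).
Welch's two-sample t-test:
H₀: μ₁ = μ₂
H₁: μ₁ ≠ μ₂
s₁²/n₁ = 15.99²/36 = 7.1022,  s₂²/n₂ = 6.98²/34 = 1.4330
SE = √(s₁²/n₁ + s₂²/n₂) = √(7.1022 + 1.4330) = 2.9215
df (Welch-Satterthwaite) = (s₁²/n₁ + s₂²/n₂)² / [(s₁²/n₁)²/(n₁-1) + (s₂²/n₂)²/(n₂-1)] ≈ 48.46
t = (x̄₁ - x̄₂) / SE = (64.89 - 56.50) / 2.9215 = 8.39 / 2.9215 = 2.872
p-value = 0.0060

Since p-value < α = 0.1, we reject H₀.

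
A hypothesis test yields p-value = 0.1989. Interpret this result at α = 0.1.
Since p = 0.1989 > α = 0.1, fail to reject H₀.
There is insufficient evidence to reject the null hypothesis; the result is not statistically significant at the 0.1 level.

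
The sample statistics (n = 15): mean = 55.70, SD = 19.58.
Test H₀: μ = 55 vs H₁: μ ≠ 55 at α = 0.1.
One-sample t-test:
H₀: μ = 55
H₁: μ ≠ 55
df = n - 1 = 14
t = (x̄ - μ₀) / (s/√n) = (55.70 - 55) / (19.58/√15) = 0.138
p-value = 0.8918

Since p-value > α = 0.1, we fail to reject H₀.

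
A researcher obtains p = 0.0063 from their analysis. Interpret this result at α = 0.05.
Since p = 0.0063 < α = 0.05, reject H₀.
There is sufficient evidence to reject the null hypothesis; the result is statistically significant at the 0.05 level.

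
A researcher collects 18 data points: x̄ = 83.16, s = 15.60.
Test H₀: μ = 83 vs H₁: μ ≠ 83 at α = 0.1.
One-sample t-test:
H₀: μ = 83
H₁: μ ≠ 83
df = n - 1 = 17
t = (x̄ - μ₀) / (s/√n) = (83.16 - 83) / (15.60/√18) = 0.044
p-value = 0.9658

Since p-value > α = 0.1, we fail to reject H₀.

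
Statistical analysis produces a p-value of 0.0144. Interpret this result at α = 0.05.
Since p = 0.0144 < α = 0.05, reject H₀.
There is sufficient evidence to reject the null hypothesis; the result is statistically significant at the 0.05 level.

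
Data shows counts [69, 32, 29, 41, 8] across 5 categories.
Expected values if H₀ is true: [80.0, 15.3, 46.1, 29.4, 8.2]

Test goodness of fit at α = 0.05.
Chi-square goodness of fit test:
H₀: observed counts match expected distribution
H₁: observed counts differ from expected distribution
df = k - 1 = 4
χ² = Σ(O - E)²/E
   = (69 - 80.0)²/80.0 + (32 - 15.3)²/15.3 + (29 - 46.1)²/46.1 + (41 - 29.4)²/29.4 + (8 - 8.2)²/8.2
   = 1.512 + 18.228 + 6.343 + 4.577 + 0.005
   = 30.67
p-value < 0.0001

Since p-value < α = 0.05, we reject H₀.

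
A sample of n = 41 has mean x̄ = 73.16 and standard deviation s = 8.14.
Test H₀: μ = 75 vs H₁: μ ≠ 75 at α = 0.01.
One-sample t-test:
H₀: μ = 75
H₁: μ ≠ 75
df = n - 1 = 40
t = (x̄ - μ₀) / (s/√n) = (73.16 - 75) / (8.14/√41) = -1.447
p-value = 0.1556

Since p-value > α = 0.01, we fail to reject H₀.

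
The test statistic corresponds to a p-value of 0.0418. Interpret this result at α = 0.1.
Since p = 0.0418 < α = 0.1, reject H₀.
There is sufficient evidence to reject the null hypothesis; the result is statistically significant at the 0.1 level.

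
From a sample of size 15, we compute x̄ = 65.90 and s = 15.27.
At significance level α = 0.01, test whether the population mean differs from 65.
One-sample t-test:
H₀: μ = 65
H₁: μ ≠ 65
df = n - 1 = 14
t = (x̄ - μ₀) / (s/√n) = (65.90 - 65) / (15.27/√15) = 0.228
p-value = 0.8227

Since p-value > α = 0.01, we fail to reject H₀.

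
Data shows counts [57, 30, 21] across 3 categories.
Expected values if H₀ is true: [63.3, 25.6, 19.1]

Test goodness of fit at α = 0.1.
Chi-square goodness of fit test:
H₀: observed counts match expected distribution
H₁: observed counts differ from expected distribution
df = k - 1 = 2
χ² = Σ(O - E)²/E
   = (57 - 63.3)²/63.3 + (30 - 25.6)²/25.6 + (21 - 19.1)²/19.1
   = 0.627 + 0.756 + 0.189
   = 1.57
p-value = 0.4556

Since p-value > α = 0.1, we fail to reject H₀.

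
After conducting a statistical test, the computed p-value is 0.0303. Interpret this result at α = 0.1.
Since p = 0.0303 < α = 0.1, reject H₀.
There is sufficient evidence to reject the null hypothesis; the result is statistically significant at the 0.1 level.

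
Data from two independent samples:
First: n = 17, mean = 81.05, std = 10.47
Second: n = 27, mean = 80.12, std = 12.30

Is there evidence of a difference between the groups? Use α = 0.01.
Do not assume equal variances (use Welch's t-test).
Welch's two-sample t-test:
H₀: μ₁ = μ₂
H₁: μ₁ ≠ μ₂
s₁²/n₁ = 10.47²/17 = 6.4483,  s₂²/n₂ = 12.30²/27 = 5.6033
SE = √(s₁²/n₁ + s₂²/n₂) = √(6.4483 + 5.6033) = 3.4715
df (Welch-Satterthwaite) = (s₁²/n₁ + s₂²/n₂)² / [(s₁²/n₁)²/(n₁-1) + (s₂²/n₂)²/(n₂-1)] ≈ 38.16
t = (x̄₁ - x̄₂) / SE = (81.05 - 80.12) / 3.4715 = 0.93 / 3.4715 = 0.268
p-value = 0.7902

Since p-value > α = 0.01, we fail to reject H₀.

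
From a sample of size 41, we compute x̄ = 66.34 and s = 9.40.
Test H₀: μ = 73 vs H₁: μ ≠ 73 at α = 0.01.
One-sample t-test:
H₀: μ = 73
H₁: μ ≠ 73
df = n - 1 = 40
t = (x̄ - μ₀) / (s/√n) = (66.34 - 73) / (9.40/√41) = -4.537
p-value = 0.0001

Since p-value < α = 0.01, we reject H₀.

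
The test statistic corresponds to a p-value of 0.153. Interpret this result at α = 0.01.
Since p = 0.153 > α = 0.01, fail to reject H₀.
There is insufficient evidence to reject the null hypothesis; the result is not statistically significant at the 0.01 level.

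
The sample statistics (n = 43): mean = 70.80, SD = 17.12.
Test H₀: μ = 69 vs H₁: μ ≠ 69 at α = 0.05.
One-sample t-test:
H₀: μ = 69
H₁: μ ≠ 69
df = n - 1 = 42
t = (x̄ - μ₀) / (s/√n) = (70.80 - 69) / (17.12/√43) = 0.689
p-value = 0.4943

Since p-value > α = 0.05, we fail to reject H₀.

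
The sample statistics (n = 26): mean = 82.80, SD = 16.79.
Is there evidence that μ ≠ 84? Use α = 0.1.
One-sample t-test:
H₀: μ = 84
H₁: μ ≠ 84
df = n - 1 = 25
t = (x̄ - μ₀) / (s/√n) = (82.80 - 84) / (16.79/√26) = -0.364
p-value = 0.7186

Since p-value > α = 0.1, we fail to reject H₀.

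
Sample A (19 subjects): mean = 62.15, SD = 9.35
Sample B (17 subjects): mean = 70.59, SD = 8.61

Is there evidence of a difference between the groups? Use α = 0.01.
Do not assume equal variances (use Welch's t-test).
Welch's two-sample t-test:
H₀: μ₁ = μ₂
H₁: μ₁ ≠ μ₂
s₁²/n₁ = 9.35²/19 = 4.6012,  s₂²/n₂ = 8.61²/17 = 4.3607
SE = √(s₁²/n₁ + s₂²/n₂) = √(4.6012 + 4.3607) = 2.9936
df (Welch-Satterthwaite) = (s₁²/n₁ + s₂²/n₂)² / [(s₁²/n₁)²/(n₁-1) + (s₂²/n₂)²/(n₂-1)] ≈ 33.97
t = (x̄₁ - x̄₂) / SE = (62.15 - 70.59) / 2.9936 = -8.44 / 2.9936 = -2.819
p-value = 0.0080

Since p-value < α = 0.01, we reject H₀.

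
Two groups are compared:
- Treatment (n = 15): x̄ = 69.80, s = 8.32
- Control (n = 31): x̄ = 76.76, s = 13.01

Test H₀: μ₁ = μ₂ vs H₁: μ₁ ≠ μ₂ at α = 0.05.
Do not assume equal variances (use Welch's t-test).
Welch's two-sample t-test:
H₀: μ₁ = μ₂
H₁: μ₁ ≠ μ₂
s₁²/n₁ = 8.32²/15 = 4.6148,  s₂²/n₂ = 13.01²/31 = 5.4600
SE = √(s₁²/n₁ + s₂²/n₂) = √(4.6148 + 5.4600) = 3.1741
df (Welch-Satterthwaite) = (s₁²/n₁ + s₂²/n₂)² / [(s₁²/n₁)²/(n₁-1) + (s₂²/n₂)²/(n₂-1)] ≈ 40.36
t = (x̄₁ - x̄₂) / SE = (69.80 - 76.76) / 3.1741 = -6.96 / 3.1741 = -2.193
p-value = 0.0341

Since p-value < α = 0.05, we reject H₀.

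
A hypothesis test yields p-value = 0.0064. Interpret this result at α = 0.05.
Since p = 0.0064 < α = 0.05, reject H₀.
There is sufficient evidence to reject the null hypothesis; the result is statistically significant at the 0.05 level.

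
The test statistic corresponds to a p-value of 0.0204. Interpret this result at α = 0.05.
Since p = 0.0204 < α = 0.05, reject H₀.
There is sufficient evidence to reject the null hypothesis; the result is statistically significant at the 0.05 level.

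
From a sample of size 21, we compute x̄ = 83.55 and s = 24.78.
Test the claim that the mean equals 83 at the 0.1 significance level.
One-sample t-test:
H₀: μ = 83
H₁: μ ≠ 83
df = n - 1 = 20
t = (x̄ - μ₀) / (s/√n) = (83.55 - 83) / (24.78/√21) = 0.102
p-value = 0.9200

Since p-value > α = 0.1, we fail to reject H₀.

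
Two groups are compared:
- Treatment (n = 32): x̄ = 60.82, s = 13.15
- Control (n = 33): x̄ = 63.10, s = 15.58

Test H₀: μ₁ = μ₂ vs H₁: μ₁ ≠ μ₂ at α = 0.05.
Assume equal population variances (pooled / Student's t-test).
Student's two-sample t-test (equal variances):
H₀: μ₁ = μ₂
H₁: μ₁ ≠ μ₂
df = n₁ + n₂ - 2 = 63
Pooled variance s_p² = [(n₁-1)s₁² + (n₂-1)s₂²] / (n₁ + n₂ - 2) = [(31)(13.15²) + (32)(15.58²)] / 63 = 208.3835
SE = √(s_p²(1/n₁ + 1/n₂)) = √(208.3835 × (1/32 + 1/33)) = 3.5814
t = (x̄₁ - x̄₂) / SE = (60.82 - 63.10) / 3.5814 = -2.28 / 3.5814 = -0.637
p-value = 0.5267

Since p-value > α = 0.05, we fail to reject H₀.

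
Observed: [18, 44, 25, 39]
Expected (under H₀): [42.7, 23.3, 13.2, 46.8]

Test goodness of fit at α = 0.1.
Chi-square goodness of fit test:
H₀: observed counts match expected distribution
H₁: observed counts differ from expected distribution
df = k - 1 = 3
χ² = Σ(O - E)²/E
   = (18 - 42.7)²/42.7 + (44 - 23.3)²/23.3 + (25 - 13.2)²/13.2 + (39 - 46.8)²/46.8
   = 14.288 + 18.390 + 10.548 + 1.300
   = 44.53
p-value < 0.0001

Since p-value < α = 0.1, we reject H₀.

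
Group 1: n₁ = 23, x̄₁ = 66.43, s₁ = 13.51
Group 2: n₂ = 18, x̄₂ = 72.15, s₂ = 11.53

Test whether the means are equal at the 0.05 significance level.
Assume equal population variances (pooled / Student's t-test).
Student's two-sample t-test (equal variances):
H₀: μ₁ = μ₂
H₁: μ₁ ≠ μ₂
df = n₁ + n₂ - 2 = 39
Pooled variance s_p² = [(n₁-1)s₁² + (n₂-1)s₂²] / (n₁ + n₂ - 2) = [(22)(13.51²) + (17)(11.53²)] / 39 = 160.9087
SE = √(s_p²(1/n₁ + 1/n₂)) = √(160.9087 × (1/23 + 1/18)) = 3.9919
t = (x̄₁ - x̄₂) / SE = (66.43 - 72.15) / 3.9919 = -5.72 / 3.9919 = -1.433
p-value = 0.1599

Since p-value > α = 0.05, we fail to reject H₀.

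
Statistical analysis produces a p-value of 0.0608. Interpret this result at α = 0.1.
Since p = 0.0608 < α = 0.1, reject H₀.
There is sufficient evidence to reject the null hypothesis; the result is statistically significant at the 0.1 level.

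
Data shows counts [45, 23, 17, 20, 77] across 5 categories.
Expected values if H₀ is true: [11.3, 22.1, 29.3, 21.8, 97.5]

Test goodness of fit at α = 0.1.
Chi-square goodness of fit test:
H₀: observed counts match expected distribution
H₁: observed counts differ from expected distribution
df = k - 1 = 4
χ² = Σ(O - E)²/E
   = (45 - 11.3)²/11.3 + (23 - 22.1)²/22.1 + (17 - 29.3)²/29.3 + (20 - 21.8)²/21.8 + (77 - 97.5)²/97.5
   = 100.504 + 0.037 + 5.163 + 0.149 + 4.310
   = 110.16
p-value < 0.0001

Since p-value < α = 0.1, we reject H₀.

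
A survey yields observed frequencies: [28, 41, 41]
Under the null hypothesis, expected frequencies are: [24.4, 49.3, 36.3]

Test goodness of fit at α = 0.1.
Chi-square goodness of fit test:
H₀: observed counts match expected distribution
H₁: observed counts differ from expected distribution
df = k - 1 = 2
χ² = Σ(O - E)²/E
   = (28 - 24.4)²/24.4 + (41 - 49.3)²/49.3 + (41 - 36.3)²/36.3
   = 0.531 + 1.397 + 0.609
   = 2.54
p-value = 0.2812

Since p-value > α = 0.1, we fail to reject H₀.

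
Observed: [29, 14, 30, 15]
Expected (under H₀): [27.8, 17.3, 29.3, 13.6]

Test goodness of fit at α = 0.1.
Chi-square goodness of fit test:
H₀: observed counts match expected distribution
H₁: observed counts differ from expected distribution
df = k - 1 = 3
χ² = Σ(O - E)²/E
   = (29 - 27.8)²/27.8 + (14 - 17.3)²/17.3 + (30 - 29.3)²/29.3 + (15 - 13.6)²/13.6
   = 0.052 + 0.629 + 0.017 + 0.144
   = 0.84
p-value = 0.8394

Since p-value > α = 0.1, we fail to reject H₀.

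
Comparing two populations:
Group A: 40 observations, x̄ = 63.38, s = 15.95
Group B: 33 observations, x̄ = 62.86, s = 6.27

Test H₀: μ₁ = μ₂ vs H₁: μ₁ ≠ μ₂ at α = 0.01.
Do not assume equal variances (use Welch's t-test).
Welch's two-sample t-test:
H₀: μ₁ = μ₂
H₁: μ₁ ≠ μ₂
s₁²/n₁ = 15.95²/40 = 6.3601,  s₂²/n₂ = 6.27²/33 = 1.1913
SE = √(s₁²/n₁ + s₂²/n₂) = √(6.3601 + 1.1913) = 2.7480
df (Welch-Satterthwaite) = (s₁²/n₁ + s₂²/n₂)² / [(s₁²/n₁)²/(n₁-1) + (s₂²/n₂)²/(n₂-1)] ≈ 52.72
t = (x̄₁ - x̄₂) / SE = (63.38 - 62.86) / 2.7480 = 0.52 / 2.7480 = 0.189
p-value = 0.8506

Since p-value > α = 0.01, we fail to reject H₀.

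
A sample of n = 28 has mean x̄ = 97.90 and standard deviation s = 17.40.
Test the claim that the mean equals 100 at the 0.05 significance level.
One-sample t-test:
H₀: μ = 100
H₁: μ ≠ 100
df = n - 1 = 27
t = (x̄ - μ₀) / (s/√n) = (97.90 - 100) / (17.40/√28) = -0.639
p-value = 0.5284

Since p-value > α = 0.05, we fail to reject H₀.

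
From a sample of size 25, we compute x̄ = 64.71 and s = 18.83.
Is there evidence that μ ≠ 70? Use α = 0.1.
One-sample t-test:
H₀: μ = 70
H₁: μ ≠ 70
df = n - 1 = 24
t = (x̄ - μ₀) / (s/√n) = (64.71 - 70) / (18.83/√25) = -1.405
p-value = 0.1729

Since p-value > α = 0.1, we fail to reject H₀.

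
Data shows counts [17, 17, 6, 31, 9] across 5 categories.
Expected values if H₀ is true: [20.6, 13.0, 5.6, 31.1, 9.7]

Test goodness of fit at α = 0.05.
Chi-square goodness of fit test:
H₀: observed counts match expected distribution
H₁: observed counts differ from expected distribution
df = k - 1 = 4
χ² = Σ(O - E)²/E
   = (17 - 20.6)²/20.6 + (17 - 13.0)²/13.0 + (6 - 5.6)²/5.6 + (31 - 31.1)²/31.1 + (9 - 9.7)²/9.7
   = 0.629 + 1.231 + 0.029 + 0.000 + 0.051
   = 1.94
p-value = 0.7469

Since p-value > α = 0.05, we fail to reject H₀.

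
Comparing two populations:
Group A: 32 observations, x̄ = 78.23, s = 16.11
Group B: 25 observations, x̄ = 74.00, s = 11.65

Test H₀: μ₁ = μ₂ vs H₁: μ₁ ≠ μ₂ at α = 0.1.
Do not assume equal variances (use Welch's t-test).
Welch's two-sample t-test:
H₀: μ₁ = μ₂
H₁: μ₁ ≠ μ₂
s₁²/n₁ = 16.11²/32 = 8.1104,  s₂²/n₂ = 11.65²/25 = 5.4289
SE = √(s₁²/n₁ + s₂²/n₂) = √(8.1104 + 5.4289) = 3.6796
df (Welch-Satterthwaite) = (s₁²/n₁ + s₂²/n₂)² / [(s₁²/n₁)²/(n₁-1) + (s₂²/n₂)²/(n₂-1)] ≈ 54.72
t = (x̄₁ - x̄₂) / SE = (78.23 - 74.00) / 3.6796 = 4.23 / 3.6796 = 1.150
p-value = 0.2553

Since p-value > α = 0.1, we fail to reject H₀.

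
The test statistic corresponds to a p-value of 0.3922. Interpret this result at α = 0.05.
Since p = 0.3922 > α = 0.05, fail to reject H₀.
There is insufficient evidence to reject the null hypothesis; the result is not statistically significant at the 0.05 level.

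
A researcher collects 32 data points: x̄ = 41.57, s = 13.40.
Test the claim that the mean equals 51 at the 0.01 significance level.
One-sample t-test:
H₀: μ = 51
H₁: μ ≠ 51
df = n - 1 = 31
t = (x̄ - μ₀) / (s/√n) = (41.57 - 51) / (13.40/√32) = -3.981
p-value = 0.0004

Since p-value < α = 0.01, we reject H₀.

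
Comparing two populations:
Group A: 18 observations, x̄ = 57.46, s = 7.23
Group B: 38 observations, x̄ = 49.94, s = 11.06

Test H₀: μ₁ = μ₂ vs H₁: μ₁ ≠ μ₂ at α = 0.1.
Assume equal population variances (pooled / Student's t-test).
Student's two-sample t-test (equal variances):
H₀: μ₁ = μ₂
H₁: μ₁ ≠ μ₂
df = n₁ + n₂ - 2 = 54
Pooled variance s_p² = [(n₁-1)s₁² + (n₂-1)s₂²] / (n₁ + n₂ - 2) = [(17)(7.23²) + (37)(11.06²)] / 54 = 100.2706
SE = √(s_p²(1/n₁ + 1/n₂)) = √(100.2706 × (1/18 + 1/38)) = 2.8652
t = (x̄₁ - x̄₂) / SE = (57.46 - 49.94) / 2.8652 = 7.52 / 2.8652 = 2.625
p-value = 0.0113

Since p-value < α = 0.1, we reject H₀.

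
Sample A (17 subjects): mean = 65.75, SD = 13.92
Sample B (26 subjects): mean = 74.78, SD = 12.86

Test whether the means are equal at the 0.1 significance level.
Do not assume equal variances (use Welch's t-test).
Welch's two-sample t-test:
H₀: μ₁ = μ₂
H₁: μ₁ ≠ μ₂
s₁²/n₁ = 13.92²/17 = 11.3980,  s₂²/n₂ = 12.86²/26 = 6.3608
SE = √(s₁²/n₁ + s₂²/n₂) = √(11.3980 + 6.3608) = 4.2141
df (Welch-Satterthwaite) = (s₁²/n₁ + s₂²/n₂)² / [(s₁²/n₁)²/(n₁-1) + (s₂²/n₂)²/(n₂-1)] ≈ 32.39
t = (x̄₁ - x̄₂) / SE = (65.75 - 74.78) / 4.2141 = -9.03 / 4.2141 = -2.143
p-value = 0.0397

Since p-value < α = 0.1, we reject H₀.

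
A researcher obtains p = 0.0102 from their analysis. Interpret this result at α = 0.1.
Since p = 0.0102 < α = 0.1, reject H₀.
There is sufficient evidence to reject the null hypothesis; the result is statistically significant at the 0.1 level.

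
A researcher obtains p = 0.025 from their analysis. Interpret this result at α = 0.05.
Since p = 0.025 < α = 0.05, reject H₀.
There is sufficient evidence to reject the null hypothesis; the result is statistically significant at the 0.05 level.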